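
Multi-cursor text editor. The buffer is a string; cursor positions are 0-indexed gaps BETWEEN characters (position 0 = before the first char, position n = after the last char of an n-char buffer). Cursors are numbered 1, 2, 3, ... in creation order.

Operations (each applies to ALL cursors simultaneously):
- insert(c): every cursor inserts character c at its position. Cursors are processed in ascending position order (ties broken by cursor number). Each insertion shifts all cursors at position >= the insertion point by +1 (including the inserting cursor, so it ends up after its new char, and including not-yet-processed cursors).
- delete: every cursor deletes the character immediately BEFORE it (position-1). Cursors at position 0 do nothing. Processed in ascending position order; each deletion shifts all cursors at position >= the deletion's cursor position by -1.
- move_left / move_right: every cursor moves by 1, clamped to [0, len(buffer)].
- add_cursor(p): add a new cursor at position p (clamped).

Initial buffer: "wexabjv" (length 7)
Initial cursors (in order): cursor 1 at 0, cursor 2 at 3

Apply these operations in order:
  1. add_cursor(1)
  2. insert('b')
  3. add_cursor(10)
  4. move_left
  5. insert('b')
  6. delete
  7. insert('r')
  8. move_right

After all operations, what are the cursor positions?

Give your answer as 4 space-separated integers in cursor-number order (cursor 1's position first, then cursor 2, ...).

Answer: 2 9 5 14

Derivation:
After op 1 (add_cursor(1)): buffer="wexabjv" (len 7), cursors c1@0 c3@1 c2@3, authorship .......
After op 2 (insert('b')): buffer="bwbexbabjv" (len 10), cursors c1@1 c3@3 c2@6, authorship 1.3..2....
After op 3 (add_cursor(10)): buffer="bwbexbabjv" (len 10), cursors c1@1 c3@3 c2@6 c4@10, authorship 1.3..2....
After op 4 (move_left): buffer="bwbexbabjv" (len 10), cursors c1@0 c3@2 c2@5 c4@9, authorship 1.3..2....
After op 5 (insert('b')): buffer="bbwbbexbbabjbv" (len 14), cursors c1@1 c3@4 c2@8 c4@13, authorship 11.33..22...4.
After op 6 (delete): buffer="bwbexbabjv" (len 10), cursors c1@0 c3@2 c2@5 c4@9, authorship 1.3..2....
After op 7 (insert('r')): buffer="rbwrbexrbabjrv" (len 14), cursors c1@1 c3@4 c2@8 c4@13, authorship 11.33..22...4.
After op 8 (move_right): buffer="rbwrbexrbabjrv" (len 14), cursors c1@2 c3@5 c2@9 c4@14, authorship 11.33..22...4.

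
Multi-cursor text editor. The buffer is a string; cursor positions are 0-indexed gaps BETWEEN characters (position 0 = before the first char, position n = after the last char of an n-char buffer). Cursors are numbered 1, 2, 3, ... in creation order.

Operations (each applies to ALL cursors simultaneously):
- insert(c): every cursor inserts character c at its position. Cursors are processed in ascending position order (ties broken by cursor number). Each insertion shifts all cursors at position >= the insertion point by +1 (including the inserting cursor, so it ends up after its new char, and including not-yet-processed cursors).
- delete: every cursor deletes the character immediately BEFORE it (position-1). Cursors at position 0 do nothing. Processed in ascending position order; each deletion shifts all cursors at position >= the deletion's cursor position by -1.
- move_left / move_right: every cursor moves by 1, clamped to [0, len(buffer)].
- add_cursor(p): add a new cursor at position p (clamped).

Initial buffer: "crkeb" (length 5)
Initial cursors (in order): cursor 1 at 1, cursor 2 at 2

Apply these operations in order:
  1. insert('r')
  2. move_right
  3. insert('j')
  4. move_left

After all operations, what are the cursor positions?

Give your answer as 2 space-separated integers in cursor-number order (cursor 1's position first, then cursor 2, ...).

After op 1 (insert('r')): buffer="crrrkeb" (len 7), cursors c1@2 c2@4, authorship .1.2...
After op 2 (move_right): buffer="crrrkeb" (len 7), cursors c1@3 c2@5, authorship .1.2...
After op 3 (insert('j')): buffer="crrjrkjeb" (len 9), cursors c1@4 c2@7, authorship .1.12.2..
After op 4 (move_left): buffer="crrjrkjeb" (len 9), cursors c1@3 c2@6, authorship .1.12.2..

Answer: 3 6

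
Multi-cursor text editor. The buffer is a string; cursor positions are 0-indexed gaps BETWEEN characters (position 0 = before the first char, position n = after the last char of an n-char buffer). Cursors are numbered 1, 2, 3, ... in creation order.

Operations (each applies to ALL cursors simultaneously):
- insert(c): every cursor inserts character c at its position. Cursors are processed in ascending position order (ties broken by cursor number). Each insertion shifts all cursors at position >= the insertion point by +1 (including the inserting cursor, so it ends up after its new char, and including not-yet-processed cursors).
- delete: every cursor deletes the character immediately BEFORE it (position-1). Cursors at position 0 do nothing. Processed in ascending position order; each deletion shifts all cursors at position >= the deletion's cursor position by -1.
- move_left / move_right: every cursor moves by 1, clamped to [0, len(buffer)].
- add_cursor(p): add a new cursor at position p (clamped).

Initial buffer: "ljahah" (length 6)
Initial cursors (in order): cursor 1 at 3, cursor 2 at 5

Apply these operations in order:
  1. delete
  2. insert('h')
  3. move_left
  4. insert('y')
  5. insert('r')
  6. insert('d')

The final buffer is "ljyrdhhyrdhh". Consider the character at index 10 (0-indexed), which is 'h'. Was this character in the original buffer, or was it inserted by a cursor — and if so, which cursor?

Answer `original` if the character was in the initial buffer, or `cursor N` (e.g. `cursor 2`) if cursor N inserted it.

After op 1 (delete): buffer="ljhh" (len 4), cursors c1@2 c2@3, authorship ....
After op 2 (insert('h')): buffer="ljhhhh" (len 6), cursors c1@3 c2@5, authorship ..1.2.
After op 3 (move_left): buffer="ljhhhh" (len 6), cursors c1@2 c2@4, authorship ..1.2.
After op 4 (insert('y')): buffer="ljyhhyhh" (len 8), cursors c1@3 c2@6, authorship ..11.22.
After op 5 (insert('r')): buffer="ljyrhhyrhh" (len 10), cursors c1@4 c2@8, authorship ..111.222.
After op 6 (insert('d')): buffer="ljyrdhhyrdhh" (len 12), cursors c1@5 c2@10, authorship ..1111.2222.
Authorship (.=original, N=cursor N): . . 1 1 1 1 . 2 2 2 2 .
Index 10: author = 2

Answer: cursor 2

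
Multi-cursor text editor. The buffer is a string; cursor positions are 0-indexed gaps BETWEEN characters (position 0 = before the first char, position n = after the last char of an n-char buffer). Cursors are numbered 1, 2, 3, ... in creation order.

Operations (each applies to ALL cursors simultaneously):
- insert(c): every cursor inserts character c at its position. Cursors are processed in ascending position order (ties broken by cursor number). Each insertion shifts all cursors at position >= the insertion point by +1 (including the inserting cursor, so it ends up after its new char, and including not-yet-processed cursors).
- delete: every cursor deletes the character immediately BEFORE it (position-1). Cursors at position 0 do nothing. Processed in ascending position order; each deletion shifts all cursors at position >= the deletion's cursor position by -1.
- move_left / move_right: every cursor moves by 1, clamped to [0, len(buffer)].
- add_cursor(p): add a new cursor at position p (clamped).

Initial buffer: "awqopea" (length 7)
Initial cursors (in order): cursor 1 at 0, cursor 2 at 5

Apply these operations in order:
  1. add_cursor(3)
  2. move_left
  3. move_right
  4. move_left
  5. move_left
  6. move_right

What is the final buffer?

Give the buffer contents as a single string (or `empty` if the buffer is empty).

Answer: awqopea

Derivation:
After op 1 (add_cursor(3)): buffer="awqopea" (len 7), cursors c1@0 c3@3 c2@5, authorship .......
After op 2 (move_left): buffer="awqopea" (len 7), cursors c1@0 c3@2 c2@4, authorship .......
After op 3 (move_right): buffer="awqopea" (len 7), cursors c1@1 c3@3 c2@5, authorship .......
After op 4 (move_left): buffer="awqopea" (len 7), cursors c1@0 c3@2 c2@4, authorship .......
After op 5 (move_left): buffer="awqopea" (len 7), cursors c1@0 c3@1 c2@3, authorship .......
After op 6 (move_right): buffer="awqopea" (len 7), cursors c1@1 c3@2 c2@4, authorship .......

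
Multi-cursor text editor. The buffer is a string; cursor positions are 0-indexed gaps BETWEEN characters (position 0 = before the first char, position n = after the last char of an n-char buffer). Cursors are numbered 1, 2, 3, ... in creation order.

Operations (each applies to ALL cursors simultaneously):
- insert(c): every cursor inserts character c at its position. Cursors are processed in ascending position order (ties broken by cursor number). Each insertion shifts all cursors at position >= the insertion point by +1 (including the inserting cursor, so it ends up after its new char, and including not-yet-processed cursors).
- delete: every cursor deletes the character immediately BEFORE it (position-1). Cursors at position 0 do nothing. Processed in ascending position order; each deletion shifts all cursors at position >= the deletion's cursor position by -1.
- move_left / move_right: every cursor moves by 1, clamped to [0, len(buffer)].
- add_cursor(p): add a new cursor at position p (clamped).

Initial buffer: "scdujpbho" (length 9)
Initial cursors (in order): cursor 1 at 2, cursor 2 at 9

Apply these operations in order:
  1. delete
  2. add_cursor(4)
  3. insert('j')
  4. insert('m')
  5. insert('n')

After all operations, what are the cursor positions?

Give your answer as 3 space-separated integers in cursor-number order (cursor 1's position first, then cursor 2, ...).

Answer: 4 16 10

Derivation:
After op 1 (delete): buffer="sdujpbh" (len 7), cursors c1@1 c2@7, authorship .......
After op 2 (add_cursor(4)): buffer="sdujpbh" (len 7), cursors c1@1 c3@4 c2@7, authorship .......
After op 3 (insert('j')): buffer="sjdujjpbhj" (len 10), cursors c1@2 c3@6 c2@10, authorship .1...3...2
After op 4 (insert('m')): buffer="sjmdujjmpbhjm" (len 13), cursors c1@3 c3@8 c2@13, authorship .11...33...22
After op 5 (insert('n')): buffer="sjmndujjmnpbhjmn" (len 16), cursors c1@4 c3@10 c2@16, authorship .111...333...222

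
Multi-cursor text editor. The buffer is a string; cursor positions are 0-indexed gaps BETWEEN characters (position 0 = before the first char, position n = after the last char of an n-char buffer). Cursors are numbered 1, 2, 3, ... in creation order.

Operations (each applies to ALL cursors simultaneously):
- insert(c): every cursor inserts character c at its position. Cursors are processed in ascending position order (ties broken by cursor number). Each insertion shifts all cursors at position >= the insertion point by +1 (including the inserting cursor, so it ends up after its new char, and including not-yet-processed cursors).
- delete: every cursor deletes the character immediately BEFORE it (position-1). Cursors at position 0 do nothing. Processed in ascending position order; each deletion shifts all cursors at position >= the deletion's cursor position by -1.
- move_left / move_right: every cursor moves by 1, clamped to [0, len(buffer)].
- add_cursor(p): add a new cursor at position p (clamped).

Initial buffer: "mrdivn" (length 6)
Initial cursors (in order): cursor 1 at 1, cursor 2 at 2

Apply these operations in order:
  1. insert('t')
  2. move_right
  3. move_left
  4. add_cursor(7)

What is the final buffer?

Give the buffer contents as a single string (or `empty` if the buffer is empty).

After op 1 (insert('t')): buffer="mtrtdivn" (len 8), cursors c1@2 c2@4, authorship .1.2....
After op 2 (move_right): buffer="mtrtdivn" (len 8), cursors c1@3 c2@5, authorship .1.2....
After op 3 (move_left): buffer="mtrtdivn" (len 8), cursors c1@2 c2@4, authorship .1.2....
After op 4 (add_cursor(7)): buffer="mtrtdivn" (len 8), cursors c1@2 c2@4 c3@7, authorship .1.2....

Answer: mtrtdivn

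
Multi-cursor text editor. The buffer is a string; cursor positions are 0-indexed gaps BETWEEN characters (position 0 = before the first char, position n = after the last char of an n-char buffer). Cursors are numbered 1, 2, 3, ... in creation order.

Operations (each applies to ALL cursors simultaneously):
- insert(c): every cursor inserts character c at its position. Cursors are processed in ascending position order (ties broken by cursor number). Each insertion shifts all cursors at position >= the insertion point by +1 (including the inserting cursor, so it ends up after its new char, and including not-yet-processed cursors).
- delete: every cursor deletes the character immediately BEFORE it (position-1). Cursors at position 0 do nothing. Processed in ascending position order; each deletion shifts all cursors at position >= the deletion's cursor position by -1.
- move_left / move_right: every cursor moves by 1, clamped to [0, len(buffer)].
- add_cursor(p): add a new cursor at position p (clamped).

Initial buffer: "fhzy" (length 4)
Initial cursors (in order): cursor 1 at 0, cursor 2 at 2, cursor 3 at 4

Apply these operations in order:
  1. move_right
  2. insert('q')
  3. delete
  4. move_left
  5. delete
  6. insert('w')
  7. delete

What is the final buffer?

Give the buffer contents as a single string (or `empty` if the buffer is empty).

After op 1 (move_right): buffer="fhzy" (len 4), cursors c1@1 c2@3 c3@4, authorship ....
After op 2 (insert('q')): buffer="fqhzqyq" (len 7), cursors c1@2 c2@5 c3@7, authorship .1..2.3
After op 3 (delete): buffer="fhzy" (len 4), cursors c1@1 c2@3 c3@4, authorship ....
After op 4 (move_left): buffer="fhzy" (len 4), cursors c1@0 c2@2 c3@3, authorship ....
After op 5 (delete): buffer="fy" (len 2), cursors c1@0 c2@1 c3@1, authorship ..
After op 6 (insert('w')): buffer="wfwwy" (len 5), cursors c1@1 c2@4 c3@4, authorship 1.23.
After op 7 (delete): buffer="fy" (len 2), cursors c1@0 c2@1 c3@1, authorship ..

Answer: fy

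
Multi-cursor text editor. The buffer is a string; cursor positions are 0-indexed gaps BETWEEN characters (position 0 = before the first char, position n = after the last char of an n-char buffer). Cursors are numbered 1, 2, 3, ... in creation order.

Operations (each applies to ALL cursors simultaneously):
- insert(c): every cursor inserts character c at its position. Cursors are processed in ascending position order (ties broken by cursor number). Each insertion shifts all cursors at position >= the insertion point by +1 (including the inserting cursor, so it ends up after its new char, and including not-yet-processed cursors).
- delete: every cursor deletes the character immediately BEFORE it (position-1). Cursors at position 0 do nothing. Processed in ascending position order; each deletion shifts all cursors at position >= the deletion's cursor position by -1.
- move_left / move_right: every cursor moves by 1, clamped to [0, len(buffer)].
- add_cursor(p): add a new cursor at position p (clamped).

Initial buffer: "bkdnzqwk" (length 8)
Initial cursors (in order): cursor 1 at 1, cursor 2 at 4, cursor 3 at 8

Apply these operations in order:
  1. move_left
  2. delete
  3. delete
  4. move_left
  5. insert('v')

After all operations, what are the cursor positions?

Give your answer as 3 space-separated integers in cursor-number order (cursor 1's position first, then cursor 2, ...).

After op 1 (move_left): buffer="bkdnzqwk" (len 8), cursors c1@0 c2@3 c3@7, authorship ........
After op 2 (delete): buffer="bknzqk" (len 6), cursors c1@0 c2@2 c3@5, authorship ......
After op 3 (delete): buffer="bnzk" (len 4), cursors c1@0 c2@1 c3@3, authorship ....
After op 4 (move_left): buffer="bnzk" (len 4), cursors c1@0 c2@0 c3@2, authorship ....
After op 5 (insert('v')): buffer="vvbnvzk" (len 7), cursors c1@2 c2@2 c3@5, authorship 12..3..

Answer: 2 2 5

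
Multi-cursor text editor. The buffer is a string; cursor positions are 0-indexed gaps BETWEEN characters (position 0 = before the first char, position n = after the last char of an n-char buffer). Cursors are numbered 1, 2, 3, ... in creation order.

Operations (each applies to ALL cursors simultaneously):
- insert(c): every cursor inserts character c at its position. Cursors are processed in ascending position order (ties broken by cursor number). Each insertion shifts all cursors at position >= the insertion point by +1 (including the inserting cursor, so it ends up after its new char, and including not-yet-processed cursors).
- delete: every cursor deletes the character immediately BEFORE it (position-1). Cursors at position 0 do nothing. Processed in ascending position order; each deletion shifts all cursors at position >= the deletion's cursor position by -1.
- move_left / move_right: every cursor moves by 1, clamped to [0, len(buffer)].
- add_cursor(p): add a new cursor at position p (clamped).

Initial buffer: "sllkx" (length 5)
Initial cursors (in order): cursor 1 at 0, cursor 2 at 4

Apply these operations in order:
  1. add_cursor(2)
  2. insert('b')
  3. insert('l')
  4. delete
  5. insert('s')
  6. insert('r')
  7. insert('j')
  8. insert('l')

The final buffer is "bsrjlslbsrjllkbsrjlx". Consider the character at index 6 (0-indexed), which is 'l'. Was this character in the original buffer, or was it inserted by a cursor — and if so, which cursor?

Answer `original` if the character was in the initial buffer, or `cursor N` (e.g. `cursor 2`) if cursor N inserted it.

After op 1 (add_cursor(2)): buffer="sllkx" (len 5), cursors c1@0 c3@2 c2@4, authorship .....
After op 2 (insert('b')): buffer="bslblkbx" (len 8), cursors c1@1 c3@4 c2@7, authorship 1..3..2.
After op 3 (insert('l')): buffer="blslbllkblx" (len 11), cursors c1@2 c3@6 c2@10, authorship 11..33..22.
After op 4 (delete): buffer="bslblkbx" (len 8), cursors c1@1 c3@4 c2@7, authorship 1..3..2.
After op 5 (insert('s')): buffer="bsslbslkbsx" (len 11), cursors c1@2 c3@6 c2@10, authorship 11..33..22.
After op 6 (insert('r')): buffer="bsrslbsrlkbsrx" (len 14), cursors c1@3 c3@8 c2@13, authorship 111..333..222.
After op 7 (insert('j')): buffer="bsrjslbsrjlkbsrjx" (len 17), cursors c1@4 c3@10 c2@16, authorship 1111..3333..2222.
After op 8 (insert('l')): buffer="bsrjlslbsrjllkbsrjlx" (len 20), cursors c1@5 c3@12 c2@19, authorship 11111..33333..22222.
Authorship (.=original, N=cursor N): 1 1 1 1 1 . . 3 3 3 3 3 . . 2 2 2 2 2 .
Index 6: author = original

Answer: original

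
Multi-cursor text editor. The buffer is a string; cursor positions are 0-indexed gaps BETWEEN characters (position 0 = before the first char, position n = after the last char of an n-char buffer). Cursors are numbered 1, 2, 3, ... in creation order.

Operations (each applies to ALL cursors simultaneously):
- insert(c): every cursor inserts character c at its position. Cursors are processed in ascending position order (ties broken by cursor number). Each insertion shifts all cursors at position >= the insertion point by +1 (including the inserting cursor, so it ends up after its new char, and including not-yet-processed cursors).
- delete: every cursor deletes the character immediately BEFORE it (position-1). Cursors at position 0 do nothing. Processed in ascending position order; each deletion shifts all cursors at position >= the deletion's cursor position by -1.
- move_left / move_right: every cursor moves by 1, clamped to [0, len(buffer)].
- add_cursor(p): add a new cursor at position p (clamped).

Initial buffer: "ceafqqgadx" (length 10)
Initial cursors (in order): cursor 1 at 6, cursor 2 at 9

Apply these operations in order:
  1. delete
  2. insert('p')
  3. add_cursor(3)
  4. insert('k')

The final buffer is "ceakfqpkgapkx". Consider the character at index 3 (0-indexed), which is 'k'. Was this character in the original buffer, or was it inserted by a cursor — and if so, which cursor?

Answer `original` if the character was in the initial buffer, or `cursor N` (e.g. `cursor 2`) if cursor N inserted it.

Answer: cursor 3

Derivation:
After op 1 (delete): buffer="ceafqgax" (len 8), cursors c1@5 c2@7, authorship ........
After op 2 (insert('p')): buffer="ceafqpgapx" (len 10), cursors c1@6 c2@9, authorship .....1..2.
After op 3 (add_cursor(3)): buffer="ceafqpgapx" (len 10), cursors c3@3 c1@6 c2@9, authorship .....1..2.
After op 4 (insert('k')): buffer="ceakfqpkgapkx" (len 13), cursors c3@4 c1@8 c2@12, authorship ...3..11..22.
Authorship (.=original, N=cursor N): . . . 3 . . 1 1 . . 2 2 .
Index 3: author = 3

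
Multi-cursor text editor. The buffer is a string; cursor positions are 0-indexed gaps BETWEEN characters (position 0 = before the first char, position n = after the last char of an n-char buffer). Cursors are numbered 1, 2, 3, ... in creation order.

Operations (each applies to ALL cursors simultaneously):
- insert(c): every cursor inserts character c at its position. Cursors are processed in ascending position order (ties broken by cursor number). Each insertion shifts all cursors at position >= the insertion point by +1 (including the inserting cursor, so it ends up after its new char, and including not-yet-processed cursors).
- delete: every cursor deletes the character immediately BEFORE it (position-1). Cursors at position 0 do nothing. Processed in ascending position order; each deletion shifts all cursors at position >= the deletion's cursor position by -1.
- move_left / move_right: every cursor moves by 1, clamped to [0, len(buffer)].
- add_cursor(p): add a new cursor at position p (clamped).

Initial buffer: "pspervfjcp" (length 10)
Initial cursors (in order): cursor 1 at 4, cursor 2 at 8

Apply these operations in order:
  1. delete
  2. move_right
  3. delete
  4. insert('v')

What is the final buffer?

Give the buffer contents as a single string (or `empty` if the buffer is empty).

Answer: pspvvfvp

Derivation:
After op 1 (delete): buffer="psprvfcp" (len 8), cursors c1@3 c2@6, authorship ........
After op 2 (move_right): buffer="psprvfcp" (len 8), cursors c1@4 c2@7, authorship ........
After op 3 (delete): buffer="pspvfp" (len 6), cursors c1@3 c2@5, authorship ......
After op 4 (insert('v')): buffer="pspvvfvp" (len 8), cursors c1@4 c2@7, authorship ...1..2.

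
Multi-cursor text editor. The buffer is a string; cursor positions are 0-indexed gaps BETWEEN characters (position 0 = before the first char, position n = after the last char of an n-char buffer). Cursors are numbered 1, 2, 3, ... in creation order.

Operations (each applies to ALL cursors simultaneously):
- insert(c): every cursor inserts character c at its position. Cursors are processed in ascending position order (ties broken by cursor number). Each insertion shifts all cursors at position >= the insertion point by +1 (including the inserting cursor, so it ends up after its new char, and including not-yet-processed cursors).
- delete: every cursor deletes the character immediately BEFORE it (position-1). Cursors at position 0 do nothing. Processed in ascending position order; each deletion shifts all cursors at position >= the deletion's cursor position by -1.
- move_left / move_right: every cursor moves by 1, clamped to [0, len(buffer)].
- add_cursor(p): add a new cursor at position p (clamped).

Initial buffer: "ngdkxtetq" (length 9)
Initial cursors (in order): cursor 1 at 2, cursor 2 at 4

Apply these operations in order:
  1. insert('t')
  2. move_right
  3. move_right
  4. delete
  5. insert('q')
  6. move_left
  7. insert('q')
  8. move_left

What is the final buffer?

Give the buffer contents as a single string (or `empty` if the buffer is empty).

Answer: ngtdqqtxqqetq

Derivation:
After op 1 (insert('t')): buffer="ngtdktxtetq" (len 11), cursors c1@3 c2@6, authorship ..1..2.....
After op 2 (move_right): buffer="ngtdktxtetq" (len 11), cursors c1@4 c2@7, authorship ..1..2.....
After op 3 (move_right): buffer="ngtdktxtetq" (len 11), cursors c1@5 c2@8, authorship ..1..2.....
After op 4 (delete): buffer="ngtdtxetq" (len 9), cursors c1@4 c2@6, authorship ..1.2....
After op 5 (insert('q')): buffer="ngtdqtxqetq" (len 11), cursors c1@5 c2@8, authorship ..1.12.2...
After op 6 (move_left): buffer="ngtdqtxqetq" (len 11), cursors c1@4 c2@7, authorship ..1.12.2...
After op 7 (insert('q')): buffer="ngtdqqtxqqetq" (len 13), cursors c1@5 c2@9, authorship ..1.112.22...
After op 8 (move_left): buffer="ngtdqqtxqqetq" (len 13), cursors c1@4 c2@8, authorship ..1.112.22...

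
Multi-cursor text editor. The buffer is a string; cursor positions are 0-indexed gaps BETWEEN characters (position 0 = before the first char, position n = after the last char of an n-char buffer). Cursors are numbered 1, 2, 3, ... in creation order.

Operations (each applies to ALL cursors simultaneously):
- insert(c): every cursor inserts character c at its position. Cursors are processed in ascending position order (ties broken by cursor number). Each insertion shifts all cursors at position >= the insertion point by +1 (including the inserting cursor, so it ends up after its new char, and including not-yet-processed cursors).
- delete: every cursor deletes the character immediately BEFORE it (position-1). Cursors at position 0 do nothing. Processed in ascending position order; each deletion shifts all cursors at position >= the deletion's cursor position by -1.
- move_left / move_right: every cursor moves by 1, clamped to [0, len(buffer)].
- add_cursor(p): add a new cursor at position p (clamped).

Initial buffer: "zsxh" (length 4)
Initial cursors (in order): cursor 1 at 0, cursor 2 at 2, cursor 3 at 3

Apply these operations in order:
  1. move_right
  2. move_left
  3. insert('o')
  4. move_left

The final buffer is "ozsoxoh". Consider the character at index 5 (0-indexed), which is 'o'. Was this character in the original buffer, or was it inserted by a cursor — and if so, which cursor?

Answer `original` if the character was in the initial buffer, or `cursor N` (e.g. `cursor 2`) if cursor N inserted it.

Answer: cursor 3

Derivation:
After op 1 (move_right): buffer="zsxh" (len 4), cursors c1@1 c2@3 c3@4, authorship ....
After op 2 (move_left): buffer="zsxh" (len 4), cursors c1@0 c2@2 c3@3, authorship ....
After op 3 (insert('o')): buffer="ozsoxoh" (len 7), cursors c1@1 c2@4 c3@6, authorship 1..2.3.
After op 4 (move_left): buffer="ozsoxoh" (len 7), cursors c1@0 c2@3 c3@5, authorship 1..2.3.
Authorship (.=original, N=cursor N): 1 . . 2 . 3 .
Index 5: author = 3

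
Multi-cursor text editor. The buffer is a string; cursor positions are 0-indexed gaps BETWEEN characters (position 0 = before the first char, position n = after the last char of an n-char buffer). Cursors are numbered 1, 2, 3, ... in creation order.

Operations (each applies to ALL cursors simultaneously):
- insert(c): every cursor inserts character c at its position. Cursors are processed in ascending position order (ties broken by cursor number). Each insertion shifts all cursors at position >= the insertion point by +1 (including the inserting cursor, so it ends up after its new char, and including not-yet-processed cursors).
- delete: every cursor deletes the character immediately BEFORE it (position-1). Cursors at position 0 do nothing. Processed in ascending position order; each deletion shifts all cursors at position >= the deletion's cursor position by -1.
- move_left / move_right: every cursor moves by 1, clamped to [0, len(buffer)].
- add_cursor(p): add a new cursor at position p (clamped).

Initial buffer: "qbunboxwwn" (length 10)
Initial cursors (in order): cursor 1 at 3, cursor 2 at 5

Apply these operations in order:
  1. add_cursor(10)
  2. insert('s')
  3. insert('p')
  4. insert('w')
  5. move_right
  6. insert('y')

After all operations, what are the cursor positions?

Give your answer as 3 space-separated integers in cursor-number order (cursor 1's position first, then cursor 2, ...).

After op 1 (add_cursor(10)): buffer="qbunboxwwn" (len 10), cursors c1@3 c2@5 c3@10, authorship ..........
After op 2 (insert('s')): buffer="qbusnbsoxwwns" (len 13), cursors c1@4 c2@7 c3@13, authorship ...1..2.....3
After op 3 (insert('p')): buffer="qbuspnbspoxwwnsp" (len 16), cursors c1@5 c2@9 c3@16, authorship ...11..22.....33
After op 4 (insert('w')): buffer="qbuspwnbspwoxwwnspw" (len 19), cursors c1@6 c2@11 c3@19, authorship ...111..222.....333
After op 5 (move_right): buffer="qbuspwnbspwoxwwnspw" (len 19), cursors c1@7 c2@12 c3@19, authorship ...111..222.....333
After op 6 (insert('y')): buffer="qbuspwnybspwoyxwwnspwy" (len 22), cursors c1@8 c2@14 c3@22, authorship ...111.1.222.2....3333

Answer: 8 14 22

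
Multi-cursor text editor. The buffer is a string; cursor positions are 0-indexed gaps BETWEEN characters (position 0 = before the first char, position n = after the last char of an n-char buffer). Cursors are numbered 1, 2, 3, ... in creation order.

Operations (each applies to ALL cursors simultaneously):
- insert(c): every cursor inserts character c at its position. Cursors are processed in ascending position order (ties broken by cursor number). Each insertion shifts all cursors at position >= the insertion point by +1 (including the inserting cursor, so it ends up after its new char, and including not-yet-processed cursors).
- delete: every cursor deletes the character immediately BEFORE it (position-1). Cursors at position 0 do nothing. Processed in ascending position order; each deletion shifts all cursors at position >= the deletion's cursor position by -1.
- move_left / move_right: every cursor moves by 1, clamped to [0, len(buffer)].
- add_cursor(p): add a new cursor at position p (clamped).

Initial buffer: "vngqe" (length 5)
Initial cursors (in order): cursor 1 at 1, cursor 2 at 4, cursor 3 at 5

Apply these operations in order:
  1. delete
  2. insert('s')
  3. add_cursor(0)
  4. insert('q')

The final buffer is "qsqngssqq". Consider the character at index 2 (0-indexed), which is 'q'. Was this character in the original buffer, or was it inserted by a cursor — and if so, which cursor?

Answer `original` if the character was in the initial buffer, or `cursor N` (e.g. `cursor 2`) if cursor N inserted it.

Answer: cursor 1

Derivation:
After op 1 (delete): buffer="ng" (len 2), cursors c1@0 c2@2 c3@2, authorship ..
After op 2 (insert('s')): buffer="sngss" (len 5), cursors c1@1 c2@5 c3@5, authorship 1..23
After op 3 (add_cursor(0)): buffer="sngss" (len 5), cursors c4@0 c1@1 c2@5 c3@5, authorship 1..23
After op 4 (insert('q')): buffer="qsqngssqq" (len 9), cursors c4@1 c1@3 c2@9 c3@9, authorship 411..2323
Authorship (.=original, N=cursor N): 4 1 1 . . 2 3 2 3
Index 2: author = 1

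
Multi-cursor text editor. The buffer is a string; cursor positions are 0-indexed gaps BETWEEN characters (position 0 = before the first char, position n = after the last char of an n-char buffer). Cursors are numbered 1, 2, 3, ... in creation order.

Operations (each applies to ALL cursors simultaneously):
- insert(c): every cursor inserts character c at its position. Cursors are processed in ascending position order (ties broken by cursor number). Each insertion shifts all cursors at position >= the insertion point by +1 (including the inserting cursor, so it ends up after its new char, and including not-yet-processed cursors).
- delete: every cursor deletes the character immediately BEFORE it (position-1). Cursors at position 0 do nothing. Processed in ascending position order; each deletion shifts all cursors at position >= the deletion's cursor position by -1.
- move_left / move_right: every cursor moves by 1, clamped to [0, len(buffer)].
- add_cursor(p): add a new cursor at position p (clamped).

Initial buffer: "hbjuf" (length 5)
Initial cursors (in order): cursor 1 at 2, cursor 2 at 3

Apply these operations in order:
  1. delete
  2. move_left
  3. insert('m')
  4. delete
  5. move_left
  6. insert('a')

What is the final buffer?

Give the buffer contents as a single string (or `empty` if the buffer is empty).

After op 1 (delete): buffer="huf" (len 3), cursors c1@1 c2@1, authorship ...
After op 2 (move_left): buffer="huf" (len 3), cursors c1@0 c2@0, authorship ...
After op 3 (insert('m')): buffer="mmhuf" (len 5), cursors c1@2 c2@2, authorship 12...
After op 4 (delete): buffer="huf" (len 3), cursors c1@0 c2@0, authorship ...
After op 5 (move_left): buffer="huf" (len 3), cursors c1@0 c2@0, authorship ...
After op 6 (insert('a')): buffer="aahuf" (len 5), cursors c1@2 c2@2, authorship 12...

Answer: aahuf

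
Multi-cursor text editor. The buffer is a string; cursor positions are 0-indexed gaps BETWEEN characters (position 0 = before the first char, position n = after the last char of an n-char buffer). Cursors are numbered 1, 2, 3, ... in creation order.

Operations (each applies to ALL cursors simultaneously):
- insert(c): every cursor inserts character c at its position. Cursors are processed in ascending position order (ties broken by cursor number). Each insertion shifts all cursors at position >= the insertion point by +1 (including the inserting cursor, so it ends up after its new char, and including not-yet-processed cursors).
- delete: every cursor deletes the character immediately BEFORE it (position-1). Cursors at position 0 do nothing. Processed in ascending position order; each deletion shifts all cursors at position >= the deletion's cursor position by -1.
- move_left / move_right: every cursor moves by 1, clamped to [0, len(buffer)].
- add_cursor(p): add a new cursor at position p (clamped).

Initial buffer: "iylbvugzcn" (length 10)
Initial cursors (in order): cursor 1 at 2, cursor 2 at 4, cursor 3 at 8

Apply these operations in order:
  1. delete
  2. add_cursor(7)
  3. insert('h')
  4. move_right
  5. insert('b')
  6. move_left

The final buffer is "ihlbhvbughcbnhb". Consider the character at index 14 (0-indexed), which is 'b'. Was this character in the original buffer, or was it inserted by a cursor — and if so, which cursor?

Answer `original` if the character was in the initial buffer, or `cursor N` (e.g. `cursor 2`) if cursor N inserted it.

Answer: cursor 4

Derivation:
After op 1 (delete): buffer="ilvugcn" (len 7), cursors c1@1 c2@2 c3@5, authorship .......
After op 2 (add_cursor(7)): buffer="ilvugcn" (len 7), cursors c1@1 c2@2 c3@5 c4@7, authorship .......
After op 3 (insert('h')): buffer="ihlhvughcnh" (len 11), cursors c1@2 c2@4 c3@8 c4@11, authorship .1.2...3..4
After op 4 (move_right): buffer="ihlhvughcnh" (len 11), cursors c1@3 c2@5 c3@9 c4@11, authorship .1.2...3..4
After op 5 (insert('b')): buffer="ihlbhvbughcbnhb" (len 15), cursors c1@4 c2@7 c3@12 c4@15, authorship .1.12.2..3.3.44
After op 6 (move_left): buffer="ihlbhvbughcbnhb" (len 15), cursors c1@3 c2@6 c3@11 c4@14, authorship .1.12.2..3.3.44
Authorship (.=original, N=cursor N): . 1 . 1 2 . 2 . . 3 . 3 . 4 4
Index 14: author = 4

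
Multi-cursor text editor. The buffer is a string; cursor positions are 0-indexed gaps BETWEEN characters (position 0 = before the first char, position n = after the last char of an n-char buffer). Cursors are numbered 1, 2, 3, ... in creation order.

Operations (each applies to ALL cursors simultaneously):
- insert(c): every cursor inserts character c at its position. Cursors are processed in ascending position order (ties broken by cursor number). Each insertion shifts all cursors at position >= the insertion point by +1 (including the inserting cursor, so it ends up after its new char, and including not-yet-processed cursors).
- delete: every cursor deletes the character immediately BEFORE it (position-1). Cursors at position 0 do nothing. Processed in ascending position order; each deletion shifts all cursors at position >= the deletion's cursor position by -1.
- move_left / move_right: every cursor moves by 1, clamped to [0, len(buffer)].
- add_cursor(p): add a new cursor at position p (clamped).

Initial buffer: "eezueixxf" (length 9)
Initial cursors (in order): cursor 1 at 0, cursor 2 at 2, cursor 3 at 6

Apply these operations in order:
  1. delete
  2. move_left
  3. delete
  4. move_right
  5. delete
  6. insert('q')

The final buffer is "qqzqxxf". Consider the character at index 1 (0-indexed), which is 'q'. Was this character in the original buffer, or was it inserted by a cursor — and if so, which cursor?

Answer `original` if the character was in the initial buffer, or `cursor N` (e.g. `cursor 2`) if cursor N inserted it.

Answer: cursor 2

Derivation:
After op 1 (delete): buffer="ezuexxf" (len 7), cursors c1@0 c2@1 c3@4, authorship .......
After op 2 (move_left): buffer="ezuexxf" (len 7), cursors c1@0 c2@0 c3@3, authorship .......
After op 3 (delete): buffer="ezexxf" (len 6), cursors c1@0 c2@0 c3@2, authorship ......
After op 4 (move_right): buffer="ezexxf" (len 6), cursors c1@1 c2@1 c3@3, authorship ......
After op 5 (delete): buffer="zxxf" (len 4), cursors c1@0 c2@0 c3@1, authorship ....
After op 6 (insert('q')): buffer="qqzqxxf" (len 7), cursors c1@2 c2@2 c3@4, authorship 12.3...
Authorship (.=original, N=cursor N): 1 2 . 3 . . .
Index 1: author = 2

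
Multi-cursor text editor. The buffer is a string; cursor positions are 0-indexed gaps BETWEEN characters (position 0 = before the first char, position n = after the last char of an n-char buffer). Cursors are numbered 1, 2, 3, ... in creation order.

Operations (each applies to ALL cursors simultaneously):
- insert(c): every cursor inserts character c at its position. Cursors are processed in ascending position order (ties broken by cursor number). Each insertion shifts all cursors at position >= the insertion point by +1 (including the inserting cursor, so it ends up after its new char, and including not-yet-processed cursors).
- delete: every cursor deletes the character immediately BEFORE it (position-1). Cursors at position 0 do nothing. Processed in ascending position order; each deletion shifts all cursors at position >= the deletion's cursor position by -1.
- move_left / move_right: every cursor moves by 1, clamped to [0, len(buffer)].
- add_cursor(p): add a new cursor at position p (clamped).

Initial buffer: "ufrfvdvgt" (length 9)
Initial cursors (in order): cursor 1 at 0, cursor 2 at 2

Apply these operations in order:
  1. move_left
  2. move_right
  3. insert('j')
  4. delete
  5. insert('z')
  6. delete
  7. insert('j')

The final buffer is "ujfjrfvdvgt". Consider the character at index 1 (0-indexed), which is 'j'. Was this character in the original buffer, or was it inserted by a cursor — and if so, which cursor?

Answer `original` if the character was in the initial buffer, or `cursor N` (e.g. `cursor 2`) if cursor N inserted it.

After op 1 (move_left): buffer="ufrfvdvgt" (len 9), cursors c1@0 c2@1, authorship .........
After op 2 (move_right): buffer="ufrfvdvgt" (len 9), cursors c1@1 c2@2, authorship .........
After op 3 (insert('j')): buffer="ujfjrfvdvgt" (len 11), cursors c1@2 c2@4, authorship .1.2.......
After op 4 (delete): buffer="ufrfvdvgt" (len 9), cursors c1@1 c2@2, authorship .........
After op 5 (insert('z')): buffer="uzfzrfvdvgt" (len 11), cursors c1@2 c2@4, authorship .1.2.......
After op 6 (delete): buffer="ufrfvdvgt" (len 9), cursors c1@1 c2@2, authorship .........
After op 7 (insert('j')): buffer="ujfjrfvdvgt" (len 11), cursors c1@2 c2@4, authorship .1.2.......
Authorship (.=original, N=cursor N): . 1 . 2 . . . . . . .
Index 1: author = 1

Answer: cursor 1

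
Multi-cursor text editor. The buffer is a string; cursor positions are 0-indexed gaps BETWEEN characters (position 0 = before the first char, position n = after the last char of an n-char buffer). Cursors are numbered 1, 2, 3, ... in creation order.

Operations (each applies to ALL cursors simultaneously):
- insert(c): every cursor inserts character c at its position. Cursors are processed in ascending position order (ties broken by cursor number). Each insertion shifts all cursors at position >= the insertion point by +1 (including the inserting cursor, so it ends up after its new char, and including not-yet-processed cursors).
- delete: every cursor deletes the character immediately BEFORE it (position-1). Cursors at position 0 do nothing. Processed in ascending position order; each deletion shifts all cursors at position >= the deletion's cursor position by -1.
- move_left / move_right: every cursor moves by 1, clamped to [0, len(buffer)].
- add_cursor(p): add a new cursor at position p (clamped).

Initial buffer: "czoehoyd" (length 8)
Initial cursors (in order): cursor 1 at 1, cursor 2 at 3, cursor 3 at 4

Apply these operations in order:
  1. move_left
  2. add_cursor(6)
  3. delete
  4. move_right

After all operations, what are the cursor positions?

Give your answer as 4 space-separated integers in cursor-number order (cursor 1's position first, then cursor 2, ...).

Answer: 1 2 2 4

Derivation:
After op 1 (move_left): buffer="czoehoyd" (len 8), cursors c1@0 c2@2 c3@3, authorship ........
After op 2 (add_cursor(6)): buffer="czoehoyd" (len 8), cursors c1@0 c2@2 c3@3 c4@6, authorship ........
After op 3 (delete): buffer="cehyd" (len 5), cursors c1@0 c2@1 c3@1 c4@3, authorship .....
After op 4 (move_right): buffer="cehyd" (len 5), cursors c1@1 c2@2 c3@2 c4@4, authorship .....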